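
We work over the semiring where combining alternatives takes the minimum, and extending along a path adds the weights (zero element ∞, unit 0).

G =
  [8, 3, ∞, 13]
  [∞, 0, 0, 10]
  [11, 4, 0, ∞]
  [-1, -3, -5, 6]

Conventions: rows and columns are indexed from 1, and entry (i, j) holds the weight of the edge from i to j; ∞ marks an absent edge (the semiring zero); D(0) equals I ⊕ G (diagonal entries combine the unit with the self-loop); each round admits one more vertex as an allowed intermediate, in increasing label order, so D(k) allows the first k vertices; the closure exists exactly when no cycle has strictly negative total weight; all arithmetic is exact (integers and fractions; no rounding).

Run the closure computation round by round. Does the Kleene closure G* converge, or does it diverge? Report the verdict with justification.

D(0):
  [0, 3, ∞, 13]
  [∞, 0, 0, 10]
  [11, 4, 0, ∞]
  [-1, -3, -5, 0]
D(1):
  [0, 3, ∞, 13]
  [∞, 0, 0, 10]
  [11, 4, 0, 24]
  [-1, -3, -5, 0]
D(2):
  [0, 3, 3, 13]
  [∞, 0, 0, 10]
  [11, 4, 0, 14]
  [-1, -3, -5, 0]
D(3):
  [0, 3, 3, 13]
  [11, 0, 0, 10]
  [11, 4, 0, 14]
  [-1, -3, -5, 0]
D(4):
  [0, 3, 3, 13]
  [9, 0, 0, 10]
  [11, 4, 0, 14]
  [-1, -3, -5, 0]
Key observation: every diagonal entry stays at the unit through all rounds, so no improving cycle exists.
Answer: CONVERGES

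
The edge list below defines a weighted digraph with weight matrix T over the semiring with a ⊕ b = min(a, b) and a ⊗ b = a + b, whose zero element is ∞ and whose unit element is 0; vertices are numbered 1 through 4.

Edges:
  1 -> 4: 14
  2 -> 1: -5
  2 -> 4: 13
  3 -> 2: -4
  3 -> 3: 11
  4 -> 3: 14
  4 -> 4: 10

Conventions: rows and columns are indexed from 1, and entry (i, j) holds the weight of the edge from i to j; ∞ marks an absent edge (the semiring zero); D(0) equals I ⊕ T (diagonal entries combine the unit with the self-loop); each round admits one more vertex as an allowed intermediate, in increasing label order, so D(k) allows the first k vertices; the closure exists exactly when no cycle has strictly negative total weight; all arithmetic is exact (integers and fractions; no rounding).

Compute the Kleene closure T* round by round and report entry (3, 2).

D(0):
  [0, ∞, ∞, 14]
  [-5, 0, ∞, 13]
  [∞, -4, 0, ∞]
  [∞, ∞, 14, 0]
D(1):
  [0, ∞, ∞, 14]
  [-5, 0, ∞, 9]
  [∞, -4, 0, ∞]
  [∞, ∞, 14, 0]
D(2):
  [0, ∞, ∞, 14]
  [-5, 0, ∞, 9]
  [-9, -4, 0, 5]
  [∞, ∞, 14, 0]
D(3):
  [0, ∞, ∞, 14]
  [-5, 0, ∞, 9]
  [-9, -4, 0, 5]
  [5, 10, 14, 0]
D(4):
  [0, 24, 28, 14]
  [-5, 0, 23, 9]
  [-9, -4, 0, 5]
  [5, 10, 14, 0]
Answer: T*[3][2] = -4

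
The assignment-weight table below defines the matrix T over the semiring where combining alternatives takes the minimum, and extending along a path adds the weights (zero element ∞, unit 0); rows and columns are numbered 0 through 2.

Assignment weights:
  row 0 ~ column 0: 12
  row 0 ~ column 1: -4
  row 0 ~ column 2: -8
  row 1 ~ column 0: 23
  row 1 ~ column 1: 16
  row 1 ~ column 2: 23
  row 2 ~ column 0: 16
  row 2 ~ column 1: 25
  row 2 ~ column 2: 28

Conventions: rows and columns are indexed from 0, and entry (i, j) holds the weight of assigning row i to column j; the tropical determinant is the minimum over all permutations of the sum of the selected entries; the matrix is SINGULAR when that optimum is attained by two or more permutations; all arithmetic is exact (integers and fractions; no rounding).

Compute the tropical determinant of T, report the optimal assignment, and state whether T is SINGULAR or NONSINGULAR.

σ = (0, 1, 2): 12 + 16 + 28 = 56
σ = (0, 2, 1): 12 + 23 + 25 = 60
σ = (1, 0, 2): (-4) + 23 + 28 = 47
σ = (1, 2, 0): (-4) + 23 + 16 = 35
σ = (2, 0, 1): (-8) + 23 + 25 = 40
σ = (2, 1, 0): (-8) + 16 + 16 = 24
Optimal value attained by: σ = (2, 1, 0).
Answer: det⊕(T) = 24; verdict: NONSINGULAR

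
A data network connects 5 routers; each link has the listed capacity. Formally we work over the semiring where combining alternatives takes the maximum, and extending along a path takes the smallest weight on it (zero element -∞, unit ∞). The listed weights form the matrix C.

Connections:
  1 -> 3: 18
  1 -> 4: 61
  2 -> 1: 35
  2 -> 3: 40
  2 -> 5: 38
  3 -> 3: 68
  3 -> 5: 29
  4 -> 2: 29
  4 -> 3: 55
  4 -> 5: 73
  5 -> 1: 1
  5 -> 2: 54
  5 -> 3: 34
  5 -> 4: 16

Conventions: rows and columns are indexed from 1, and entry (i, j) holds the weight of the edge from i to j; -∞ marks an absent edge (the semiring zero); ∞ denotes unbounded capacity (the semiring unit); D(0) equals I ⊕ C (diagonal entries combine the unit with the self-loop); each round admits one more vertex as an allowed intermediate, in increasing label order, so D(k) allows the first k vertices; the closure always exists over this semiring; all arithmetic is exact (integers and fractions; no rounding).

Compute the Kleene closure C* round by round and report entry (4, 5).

D(0):
  [∞, -∞, 18, 61, -∞]
  [35, ∞, 40, -∞, 38]
  [-∞, -∞, ∞, -∞, 29]
  [-∞, 29, 55, ∞, 73]
  [1, 54, 34, 16, ∞]
D(1):
  [∞, -∞, 18, 61, -∞]
  [35, ∞, 40, 35, 38]
  [-∞, -∞, ∞, -∞, 29]
  [-∞, 29, 55, ∞, 73]
  [1, 54, 34, 16, ∞]
D(2):
  [∞, -∞, 18, 61, -∞]
  [35, ∞, 40, 35, 38]
  [-∞, -∞, ∞, -∞, 29]
  [29, 29, 55, ∞, 73]
  [35, 54, 40, 35, ∞]
D(3):
  [∞, -∞, 18, 61, 18]
  [35, ∞, 40, 35, 38]
  [-∞, -∞, ∞, -∞, 29]
  [29, 29, 55, ∞, 73]
  [35, 54, 40, 35, ∞]
D(4):
  [∞, 29, 55, 61, 61]
  [35, ∞, 40, 35, 38]
  [-∞, -∞, ∞, -∞, 29]
  [29, 29, 55, ∞, 73]
  [35, 54, 40, 35, ∞]
D(5):
  [∞, 54, 55, 61, 61]
  [35, ∞, 40, 35, 38]
  [29, 29, ∞, 29, 29]
  [35, 54, 55, ∞, 73]
  [35, 54, 40, 35, ∞]
Answer: C*[4][5] = 73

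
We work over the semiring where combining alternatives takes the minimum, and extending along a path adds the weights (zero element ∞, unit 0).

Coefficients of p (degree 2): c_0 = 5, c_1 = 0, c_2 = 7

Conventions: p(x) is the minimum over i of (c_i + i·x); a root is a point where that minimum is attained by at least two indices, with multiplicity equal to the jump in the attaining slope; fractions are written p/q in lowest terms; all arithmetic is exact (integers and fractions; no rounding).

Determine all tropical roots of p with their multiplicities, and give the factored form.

hull edge (i=0, c=5) to (i=1, c=0): slope -5, span 1
hull edge (i=1, c=0) to (i=2, c=7): slope 7, span 1
Factored form: p(x) = 7 ⊗ (x ⊕ (-7)) ⊗ (x ⊕ 5)
Answer: roots = -7 (mult 1), 5 (mult 1)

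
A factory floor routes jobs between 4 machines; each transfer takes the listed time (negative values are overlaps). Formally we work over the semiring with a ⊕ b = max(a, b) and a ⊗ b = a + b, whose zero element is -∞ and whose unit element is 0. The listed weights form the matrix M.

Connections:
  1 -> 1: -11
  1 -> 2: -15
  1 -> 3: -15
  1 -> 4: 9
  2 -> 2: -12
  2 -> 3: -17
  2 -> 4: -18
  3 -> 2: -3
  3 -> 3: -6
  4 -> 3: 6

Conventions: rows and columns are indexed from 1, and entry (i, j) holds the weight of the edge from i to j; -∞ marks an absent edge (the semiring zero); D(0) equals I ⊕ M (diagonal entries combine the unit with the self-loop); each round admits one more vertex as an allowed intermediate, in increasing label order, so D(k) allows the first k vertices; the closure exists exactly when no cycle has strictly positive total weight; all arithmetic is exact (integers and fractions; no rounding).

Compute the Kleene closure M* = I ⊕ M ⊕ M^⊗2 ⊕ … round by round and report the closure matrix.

D(0):
  [0, -15, -15, 9]
  [-∞, 0, -17, -18]
  [-∞, -3, 0, -∞]
  [-∞, -∞, 6, 0]
D(1):
  [0, -15, -15, 9]
  [-∞, 0, -17, -18]
  [-∞, -3, 0, -∞]
  [-∞, -∞, 6, 0]
D(2):
  [0, -15, -15, 9]
  [-∞, 0, -17, -18]
  [-∞, -3, 0, -21]
  [-∞, -∞, 6, 0]
D(3):
  [0, -15, -15, 9]
  [-∞, 0, -17, -18]
  [-∞, -3, 0, -21]
  [-∞, 3, 6, 0]
D(4):
  [0, 12, 15, 9]
  [-∞, 0, -12, -18]
  [-∞, -3, 0, -21]
  [-∞, 3, 6, 0]
Answer: M* = [[0, 12, 15, 9], [-∞, 0, -12, -18], [-∞, -3, 0, -21], [-∞, 3, 6, 0]]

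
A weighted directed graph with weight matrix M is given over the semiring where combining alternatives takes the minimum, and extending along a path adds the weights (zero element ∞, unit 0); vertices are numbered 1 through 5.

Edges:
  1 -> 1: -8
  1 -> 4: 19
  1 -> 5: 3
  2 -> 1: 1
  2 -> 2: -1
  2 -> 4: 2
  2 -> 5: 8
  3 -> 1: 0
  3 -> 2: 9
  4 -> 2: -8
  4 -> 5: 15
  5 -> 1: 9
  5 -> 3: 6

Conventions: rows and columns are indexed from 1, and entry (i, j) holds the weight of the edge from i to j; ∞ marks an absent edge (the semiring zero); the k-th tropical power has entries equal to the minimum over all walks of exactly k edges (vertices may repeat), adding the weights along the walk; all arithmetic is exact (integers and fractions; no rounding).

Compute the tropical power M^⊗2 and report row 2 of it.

M^⊗2:
  [-16, 11, 9, 11, -5]
  [-7, -6, 14, 1, 4]
  [-8, 8, ∞, 11, 3]
  [-7, -9, 21, -6, 0]
  [1, 15, ∞, 28, 12]
Answer: row 2 of M^⊗2 = [-7, -6, 14, 1, 4]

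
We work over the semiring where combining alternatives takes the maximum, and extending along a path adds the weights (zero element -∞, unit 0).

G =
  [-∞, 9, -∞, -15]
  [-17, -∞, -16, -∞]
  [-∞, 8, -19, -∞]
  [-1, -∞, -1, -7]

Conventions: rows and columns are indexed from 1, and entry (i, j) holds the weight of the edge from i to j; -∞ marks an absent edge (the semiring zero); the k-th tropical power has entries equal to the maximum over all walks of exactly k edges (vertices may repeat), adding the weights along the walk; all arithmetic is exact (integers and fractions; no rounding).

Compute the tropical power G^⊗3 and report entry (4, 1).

G^⊗2:
  [-8, -∞, -7, -22]
  [-∞, -8, -35, -32]
  [-9, -11, -8, -∞]
  [-8, 8, -8, -14]
G^⊗3:
  [-23, 1, -23, -23]
  [-25, -27, -24, -39]
  [-28, 0, -27, -24]
  [-9, 1, -8, -21]
Key observation: the optimum is the walk 4->1->2->1, with weight (-1) + 9 + (-17) = -9.
Optimal value attained by: walk 4->1->2->1.
Answer: (G^⊗3)[4][1] = -9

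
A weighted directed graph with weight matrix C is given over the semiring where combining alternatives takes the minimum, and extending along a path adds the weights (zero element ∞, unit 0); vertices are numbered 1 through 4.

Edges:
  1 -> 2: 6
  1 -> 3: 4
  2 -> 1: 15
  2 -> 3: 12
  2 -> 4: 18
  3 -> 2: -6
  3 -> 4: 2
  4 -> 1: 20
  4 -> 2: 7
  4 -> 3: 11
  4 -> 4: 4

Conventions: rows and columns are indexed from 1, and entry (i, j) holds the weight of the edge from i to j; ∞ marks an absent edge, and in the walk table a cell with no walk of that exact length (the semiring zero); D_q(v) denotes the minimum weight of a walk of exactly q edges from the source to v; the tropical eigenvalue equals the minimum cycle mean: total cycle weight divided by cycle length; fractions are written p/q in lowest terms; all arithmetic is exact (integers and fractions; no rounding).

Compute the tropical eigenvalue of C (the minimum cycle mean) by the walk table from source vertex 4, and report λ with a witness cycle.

q=0: [∞, ∞, ∞, 0]
q=1: [20, 7, 11, 4]
q=2: [22, 5, 15, 8]
q=3: [20, 9, 17, 12]
q=4: [24, 11, 21, 16]
Optimal cycle mean attained by: cycle 2->3->2, total 12 + (-6), length 2.
Answer: λ = 3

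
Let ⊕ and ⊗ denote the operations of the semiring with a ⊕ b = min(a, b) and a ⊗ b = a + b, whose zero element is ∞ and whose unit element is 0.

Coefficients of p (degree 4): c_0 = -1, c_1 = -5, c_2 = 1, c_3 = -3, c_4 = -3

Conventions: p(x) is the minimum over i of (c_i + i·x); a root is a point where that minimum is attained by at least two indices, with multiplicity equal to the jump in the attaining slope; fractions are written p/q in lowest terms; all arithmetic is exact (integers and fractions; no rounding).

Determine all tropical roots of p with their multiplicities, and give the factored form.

hull edge (i=0, c=-1) to (i=1, c=-5): slope -4, span 1
hull edge (i=1, c=-5) to (i=4, c=-3): slope 2/3, span 3
Factored form: p(x) = -3 ⊗ (x ⊕ (-2/3)) ⊗ (x ⊕ (-2/3)) ⊗ (x ⊕ (-2/3)) ⊗ (x ⊕ 4)
Answer: roots = -2/3 (mult 3), 4 (mult 1)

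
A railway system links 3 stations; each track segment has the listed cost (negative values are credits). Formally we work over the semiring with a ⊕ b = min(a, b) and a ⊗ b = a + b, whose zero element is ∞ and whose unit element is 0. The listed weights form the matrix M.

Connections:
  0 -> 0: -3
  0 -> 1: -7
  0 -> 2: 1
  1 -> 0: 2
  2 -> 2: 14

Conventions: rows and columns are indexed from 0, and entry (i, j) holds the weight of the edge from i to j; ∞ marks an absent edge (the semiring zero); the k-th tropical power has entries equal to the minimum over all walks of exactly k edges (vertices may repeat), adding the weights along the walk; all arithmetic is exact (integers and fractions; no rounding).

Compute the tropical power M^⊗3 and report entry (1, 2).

M^⊗2:
  [-6, -10, -2]
  [-1, -5, 3]
  [∞, ∞, 28]
M^⊗3:
  [-9, -13, -5]
  [-4, -8, 0]
  [∞, ∞, 42]
Key observation: the optimum is the walk 1->0->0->2, with weight 2 + (-3) + 1 = 0.
Optimal value attained by: walk 1->0->0->2.
Answer: (M^⊗3)[1][2] = 0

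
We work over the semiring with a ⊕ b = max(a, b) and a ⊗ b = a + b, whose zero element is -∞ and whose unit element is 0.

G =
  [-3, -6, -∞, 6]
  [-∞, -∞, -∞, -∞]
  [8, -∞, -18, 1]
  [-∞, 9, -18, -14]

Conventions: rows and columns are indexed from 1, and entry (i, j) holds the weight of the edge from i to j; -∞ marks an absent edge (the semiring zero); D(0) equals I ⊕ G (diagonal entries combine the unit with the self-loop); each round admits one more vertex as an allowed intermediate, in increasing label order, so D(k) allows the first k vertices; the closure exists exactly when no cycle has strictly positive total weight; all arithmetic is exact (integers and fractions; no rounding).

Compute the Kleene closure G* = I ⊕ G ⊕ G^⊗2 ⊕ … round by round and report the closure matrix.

D(0):
  [0, -6, -∞, 6]
  [-∞, 0, -∞, -∞]
  [8, -∞, 0, 1]
  [-∞, 9, -18, 0]
D(1):
  [0, -6, -∞, 6]
  [-∞, 0, -∞, -∞]
  [8, 2, 0, 14]
  [-∞, 9, -18, 0]
D(2):
  [0, -6, -∞, 6]
  [-∞, 0, -∞, -∞]
  [8, 2, 0, 14]
  [-∞, 9, -18, 0]
D(3):
  [0, -6, -∞, 6]
  [-∞, 0, -∞, -∞]
  [8, 2, 0, 14]
  [-10, 9, -18, 0]
D(4):
  [0, 15, -12, 6]
  [-∞, 0, -∞, -∞]
  [8, 23, 0, 14]
  [-10, 9, -18, 0]
Answer: G* = [[0, 15, -12, 6], [-∞, 0, -∞, -∞], [8, 23, 0, 14], [-10, 9, -18, 0]]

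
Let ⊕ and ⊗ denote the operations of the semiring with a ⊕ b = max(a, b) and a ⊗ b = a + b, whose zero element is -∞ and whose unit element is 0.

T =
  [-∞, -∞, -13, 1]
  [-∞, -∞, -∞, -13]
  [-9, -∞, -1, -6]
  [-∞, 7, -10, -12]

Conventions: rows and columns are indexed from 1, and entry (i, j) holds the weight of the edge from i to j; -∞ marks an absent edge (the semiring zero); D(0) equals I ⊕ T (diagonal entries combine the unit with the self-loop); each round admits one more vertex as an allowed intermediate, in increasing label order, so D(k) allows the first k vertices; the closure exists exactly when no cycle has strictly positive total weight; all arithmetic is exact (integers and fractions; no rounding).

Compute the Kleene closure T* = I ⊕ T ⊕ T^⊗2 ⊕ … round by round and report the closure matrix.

D(0):
  [0, -∞, -13, 1]
  [-∞, 0, -∞, -13]
  [-9, -∞, 0, -6]
  [-∞, 7, -10, 0]
D(1):
  [0, -∞, -13, 1]
  [-∞, 0, -∞, -13]
  [-9, -∞, 0, -6]
  [-∞, 7, -10, 0]
D(2):
  [0, -∞, -13, 1]
  [-∞, 0, -∞, -13]
  [-9, -∞, 0, -6]
  [-∞, 7, -10, 0]
D(3):
  [0, -∞, -13, 1]
  [-∞, 0, -∞, -13]
  [-9, -∞, 0, -6]
  [-19, 7, -10, 0]
D(4):
  [0, 8, -9, 1]
  [-32, 0, -23, -13]
  [-9, 1, 0, -6]
  [-19, 7, -10, 0]
Answer: T* = [[0, 8, -9, 1], [-32, 0, -23, -13], [-9, 1, 0, -6], [-19, 7, -10, 0]]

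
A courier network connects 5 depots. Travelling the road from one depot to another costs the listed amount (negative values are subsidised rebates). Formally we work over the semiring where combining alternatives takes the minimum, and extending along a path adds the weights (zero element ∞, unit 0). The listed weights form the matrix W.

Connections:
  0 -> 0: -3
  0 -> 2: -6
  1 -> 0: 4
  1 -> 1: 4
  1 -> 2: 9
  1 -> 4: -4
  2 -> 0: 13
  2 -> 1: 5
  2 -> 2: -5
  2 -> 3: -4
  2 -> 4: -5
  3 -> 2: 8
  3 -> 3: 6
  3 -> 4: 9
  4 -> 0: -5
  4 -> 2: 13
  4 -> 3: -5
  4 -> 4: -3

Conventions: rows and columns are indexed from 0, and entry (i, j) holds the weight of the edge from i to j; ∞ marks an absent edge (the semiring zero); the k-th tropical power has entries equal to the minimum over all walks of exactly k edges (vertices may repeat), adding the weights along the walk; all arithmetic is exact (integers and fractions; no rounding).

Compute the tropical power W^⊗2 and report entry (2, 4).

W^⊗2:
  [-6, -1, -11, -10, -11]
  [-9, 8, -2, -9, -7]
  [-10, 0, -10, -10, -10]
  [4, 13, 3, 4, 3]
  [-8, 18, -11, -8, -6]
Key observation: the optimum is the walk 2->2->4, with weight (-5) + (-5) = -10.
Optimal value attained by: walk 2->2->4.
Answer: (W^⊗2)[2][4] = -10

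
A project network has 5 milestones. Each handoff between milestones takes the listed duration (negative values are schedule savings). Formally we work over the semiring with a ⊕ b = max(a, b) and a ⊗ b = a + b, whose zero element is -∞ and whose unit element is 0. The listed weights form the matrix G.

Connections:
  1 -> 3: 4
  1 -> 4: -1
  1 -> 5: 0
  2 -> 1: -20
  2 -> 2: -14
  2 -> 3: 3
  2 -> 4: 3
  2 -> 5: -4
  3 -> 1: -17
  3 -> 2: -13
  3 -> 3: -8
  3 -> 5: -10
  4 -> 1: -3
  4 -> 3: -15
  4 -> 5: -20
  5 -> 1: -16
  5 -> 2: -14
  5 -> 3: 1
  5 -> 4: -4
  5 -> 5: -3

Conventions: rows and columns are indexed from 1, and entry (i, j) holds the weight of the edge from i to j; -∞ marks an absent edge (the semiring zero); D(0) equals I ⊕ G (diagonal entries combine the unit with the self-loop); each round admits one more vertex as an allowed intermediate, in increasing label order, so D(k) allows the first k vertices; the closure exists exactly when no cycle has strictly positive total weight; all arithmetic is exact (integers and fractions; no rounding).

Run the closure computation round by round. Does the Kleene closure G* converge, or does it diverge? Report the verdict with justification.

D(0):
  [0, -∞, 4, -1, 0]
  [-20, 0, 3, 3, -4]
  [-17, -13, 0, -∞, -10]
  [-3, -∞, -15, 0, -20]
  [-16, -14, 1, -4, 0]
D(1):
  [0, -∞, 4, -1, 0]
  [-20, 0, 3, 3, -4]
  [-17, -13, 0, -18, -10]
  [-3, -∞, 1, 0, -3]
  [-16, -14, 1, -4, 0]
D(2):
  [0, -∞, 4, -1, 0]
  [-20, 0, 3, 3, -4]
  [-17, -13, 0, -10, -10]
  [-3, -∞, 1, 0, -3]
  [-16, -14, 1, -4, 0]
D(3):
  [0, -9, 4, -1, 0]
  [-14, 0, 3, 3, -4]
  [-17, -13, 0, -10, -10]
  [-3, -12, 1, 0, -3]
  [-16, -12, 1, -4, 0]
D(4):
  [0, -9, 4, -1, 0]
  [0, 0, 4, 3, 0]
  [-13, -13, 0, -10, -10]
  [-3, -12, 1, 0, -3]
  [-7, -12, 1, -4, 0]
D(5):
  [0, -9, 4, -1, 0]
  [0, 0, 4, 3, 0]
  [-13, -13, 0, -10, -10]
  [-3, -12, 1, 0, -3]
  [-7, -12, 1, -4, 0]
Key observation: every diagonal entry stays at the unit through all rounds, so no improving cycle exists.
Answer: CONVERGES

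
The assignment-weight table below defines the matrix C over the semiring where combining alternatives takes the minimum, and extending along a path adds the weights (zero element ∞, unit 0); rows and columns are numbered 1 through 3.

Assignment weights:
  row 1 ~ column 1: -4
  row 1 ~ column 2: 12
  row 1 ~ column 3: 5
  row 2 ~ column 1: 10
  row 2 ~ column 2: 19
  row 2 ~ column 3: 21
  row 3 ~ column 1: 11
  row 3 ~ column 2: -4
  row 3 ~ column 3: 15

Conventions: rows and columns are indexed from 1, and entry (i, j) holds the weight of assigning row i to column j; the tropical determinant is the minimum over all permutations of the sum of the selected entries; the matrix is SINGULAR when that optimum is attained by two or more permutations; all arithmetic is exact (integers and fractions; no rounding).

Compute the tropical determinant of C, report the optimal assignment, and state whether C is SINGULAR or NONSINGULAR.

σ = (1, 2, 3): (-4) + 19 + 15 = 30
σ = (1, 3, 2): (-4) + 21 + (-4) = 13
σ = (2, 1, 3): 12 + 10 + 15 = 37
σ = (2, 3, 1): 12 + 21 + 11 = 44
σ = (3, 1, 2): 5 + 10 + (-4) = 11
σ = (3, 2, 1): 5 + 19 + 11 = 35
Optimal value attained by: σ = (3, 1, 2).
Answer: det⊕(C) = 11; verdict: NONSINGULAR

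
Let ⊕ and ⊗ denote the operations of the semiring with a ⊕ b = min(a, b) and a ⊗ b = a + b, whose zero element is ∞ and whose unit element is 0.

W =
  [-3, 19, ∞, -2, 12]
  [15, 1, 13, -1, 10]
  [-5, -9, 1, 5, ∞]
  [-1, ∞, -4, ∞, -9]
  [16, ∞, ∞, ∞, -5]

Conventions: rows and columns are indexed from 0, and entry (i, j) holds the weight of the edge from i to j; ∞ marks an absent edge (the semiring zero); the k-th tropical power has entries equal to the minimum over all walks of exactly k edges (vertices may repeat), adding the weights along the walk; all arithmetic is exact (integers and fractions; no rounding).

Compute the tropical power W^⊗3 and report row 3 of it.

W^⊗2:
  [-6, 16, -6, -5, -11]
  [-2, 2, -5, 0, -10]
  [-8, -8, 1, -10, -4]
  [-9, -13, -3, -3, -14]
  [11, 35, ∞, 14, -10]
W^⊗3:
  [-11, -15, -9, -8, -16]
  [-10, -14, -4, -4, -15]
  [-11, -8, -14, -10, -19]
  [-12, -12, -7, -14, -19]
  [6, 30, 10, 9, -15]
Answer: row 3 of W^⊗3 = [-12, -12, -7, -14, -19]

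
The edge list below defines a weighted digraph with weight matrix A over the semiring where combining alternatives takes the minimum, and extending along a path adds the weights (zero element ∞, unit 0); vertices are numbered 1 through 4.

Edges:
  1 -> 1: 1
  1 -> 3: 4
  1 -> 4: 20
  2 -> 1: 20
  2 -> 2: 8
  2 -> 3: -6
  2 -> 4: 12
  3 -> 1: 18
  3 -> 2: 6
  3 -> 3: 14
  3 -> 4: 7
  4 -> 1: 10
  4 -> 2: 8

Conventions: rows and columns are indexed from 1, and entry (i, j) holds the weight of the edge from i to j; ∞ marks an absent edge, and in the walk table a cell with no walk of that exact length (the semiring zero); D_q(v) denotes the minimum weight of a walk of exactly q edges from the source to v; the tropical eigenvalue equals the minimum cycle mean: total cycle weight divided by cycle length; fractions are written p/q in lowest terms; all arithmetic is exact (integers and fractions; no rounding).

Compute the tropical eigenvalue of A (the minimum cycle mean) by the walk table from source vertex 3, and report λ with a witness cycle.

q=0: [∞, ∞, 0, ∞]
q=1: [18, 6, 14, 7]
q=2: [17, 14, 0, 18]
q=3: [18, 6, 8, 7]
q=4: [17, 14, 0, 15]
Optimal cycle mean attained by: cycle 2->3->2, total (-6) + 6, length 2.
Answer: λ = 0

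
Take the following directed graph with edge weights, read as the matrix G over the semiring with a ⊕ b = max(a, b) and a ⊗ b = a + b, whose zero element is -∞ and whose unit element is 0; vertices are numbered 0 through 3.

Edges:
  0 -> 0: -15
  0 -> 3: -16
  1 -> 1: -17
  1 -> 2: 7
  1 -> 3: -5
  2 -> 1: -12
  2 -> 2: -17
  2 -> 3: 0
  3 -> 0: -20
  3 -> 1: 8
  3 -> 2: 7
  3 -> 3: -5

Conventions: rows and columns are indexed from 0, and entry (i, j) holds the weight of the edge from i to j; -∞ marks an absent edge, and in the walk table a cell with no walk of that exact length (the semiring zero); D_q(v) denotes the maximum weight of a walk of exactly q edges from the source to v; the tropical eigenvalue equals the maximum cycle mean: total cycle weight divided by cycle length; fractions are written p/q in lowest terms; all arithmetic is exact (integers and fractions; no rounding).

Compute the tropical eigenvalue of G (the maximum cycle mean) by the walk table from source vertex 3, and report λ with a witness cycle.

q=0: [-∞, -∞, -∞, 0]
q=1: [-20, 8, 7, -5]
q=2: [-25, 3, 15, 7]
q=3: [-13, 15, 14, 15]
q=4: [-5, 23, 22, 14]
Optimal cycle mean attained by: cycle 1->2->3->1, total 7 + 0 + 8, length 3.
Answer: λ = 5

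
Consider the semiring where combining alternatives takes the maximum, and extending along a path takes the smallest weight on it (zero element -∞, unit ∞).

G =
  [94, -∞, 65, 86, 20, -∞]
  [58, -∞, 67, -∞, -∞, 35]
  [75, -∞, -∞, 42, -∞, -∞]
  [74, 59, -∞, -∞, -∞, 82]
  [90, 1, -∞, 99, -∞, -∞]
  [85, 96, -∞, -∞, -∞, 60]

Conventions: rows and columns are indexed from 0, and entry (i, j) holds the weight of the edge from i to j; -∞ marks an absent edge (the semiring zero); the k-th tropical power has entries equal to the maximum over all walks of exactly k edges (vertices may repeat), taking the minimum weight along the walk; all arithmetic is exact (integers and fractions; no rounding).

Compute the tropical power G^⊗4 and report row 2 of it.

G^⊗2:
  [94, 59, 65, 86, 20, 82]
  [67, 35, 58, 58, 20, 35]
  [75, 42, 65, 75, 20, 42]
  [82, 82, 65, 74, 20, 60]
  [90, 59, 65, 86, 20, 82]
  [85, 60, 67, 85, 20, 60]
G^⊗3:
  [94, 82, 65, 86, 20, 82]
  [67, 58, 65, 67, 20, 58]
  [75, 59, 65, 75, 20, 75]
  [82, 60, 67, 82, 20, 74]
  [90, 82, 65, 86, 20, 82]
  [85, 60, 65, 85, 20, 82]
G^⊗4:
  [94, 82, 67, 86, 20, 82]
  [67, 59, 65, 67, 20, 67]
  [75, 75, 65, 75, 20, 75]
  [82, 74, 65, 82, 20, 82]
  [90, 82, 67, 86, 20, 82]
  [85, 82, 65, 85, 20, 82]
Answer: row 2 of G^⊗4 = [75, 75, 65, 75, 20, 75]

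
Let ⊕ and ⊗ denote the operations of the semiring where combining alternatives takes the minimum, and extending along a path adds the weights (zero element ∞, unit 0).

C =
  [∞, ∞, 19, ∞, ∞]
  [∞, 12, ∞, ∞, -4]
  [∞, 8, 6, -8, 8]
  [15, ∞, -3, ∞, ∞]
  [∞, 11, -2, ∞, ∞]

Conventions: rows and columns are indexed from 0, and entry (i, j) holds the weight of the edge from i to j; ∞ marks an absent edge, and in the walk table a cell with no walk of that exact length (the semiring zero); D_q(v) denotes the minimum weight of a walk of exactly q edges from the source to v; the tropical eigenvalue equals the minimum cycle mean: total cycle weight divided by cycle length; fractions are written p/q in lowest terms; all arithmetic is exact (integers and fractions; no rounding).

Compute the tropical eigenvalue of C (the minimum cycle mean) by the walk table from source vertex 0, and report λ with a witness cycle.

q=0: [0, ∞, ∞, ∞, ∞]
q=1: [∞, ∞, 19, ∞, ∞]
q=2: [∞, 27, 25, 11, 27]
q=3: [26, 33, 8, 17, 23]
q=4: [32, 16, 14, 0, 16]
q=5: [15, 22, -3, 6, 12]
Optimal cycle mean attained by: cycle 2->3->2, total (-8) + (-3), length 2.
Answer: λ = -11/2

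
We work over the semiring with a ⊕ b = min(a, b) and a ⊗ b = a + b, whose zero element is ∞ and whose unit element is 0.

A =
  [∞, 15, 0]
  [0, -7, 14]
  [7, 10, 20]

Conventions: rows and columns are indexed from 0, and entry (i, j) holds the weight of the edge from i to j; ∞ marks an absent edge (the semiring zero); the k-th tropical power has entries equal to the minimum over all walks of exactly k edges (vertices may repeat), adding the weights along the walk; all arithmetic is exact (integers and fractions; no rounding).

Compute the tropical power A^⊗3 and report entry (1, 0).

A^⊗2:
  [7, 8, 20]
  [-7, -14, 0]
  [10, 3, 7]
A^⊗3:
  [8, 1, 7]
  [-14, -21, -7]
  [3, -4, 10]
Key observation: the optimum is the walk 1->1->1->0, with weight (-7) + (-7) + 0 = -14.
Optimal value attained by: walk 1->1->1->0.
Answer: (A^⊗3)[1][0] = -14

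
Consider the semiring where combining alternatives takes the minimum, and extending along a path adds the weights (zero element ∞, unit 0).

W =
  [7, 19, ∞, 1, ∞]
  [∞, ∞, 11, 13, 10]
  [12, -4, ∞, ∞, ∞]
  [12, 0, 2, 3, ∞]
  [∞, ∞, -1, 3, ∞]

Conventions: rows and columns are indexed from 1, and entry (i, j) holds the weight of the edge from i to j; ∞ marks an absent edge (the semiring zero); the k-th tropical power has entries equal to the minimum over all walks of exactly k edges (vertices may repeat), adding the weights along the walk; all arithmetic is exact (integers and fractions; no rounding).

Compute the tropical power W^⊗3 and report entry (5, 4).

W^⊗2:
  [13, 1, 3, 4, 29]
  [23, 7, 9, 13, ∞]
  [19, 31, 7, 9, 6]
  [14, -2, 5, 6, 10]
  [11, -5, 5, 6, ∞]
W^⊗3:
  [15, -1, 6, 7, 11]
  [21, 5, 15, 16, 17]
  [19, 3, 5, 9, 41]
  [17, 1, 8, 9, 8]
  [17, 1, 6, 8, 5]
Key observation: the optimum is the walk 5->3->2->4, with weight (-1) + (-4) + 13 = 8.
Optimal value attained by: walk 5->3->2->4.
Answer: (W^⊗3)[5][4] = 8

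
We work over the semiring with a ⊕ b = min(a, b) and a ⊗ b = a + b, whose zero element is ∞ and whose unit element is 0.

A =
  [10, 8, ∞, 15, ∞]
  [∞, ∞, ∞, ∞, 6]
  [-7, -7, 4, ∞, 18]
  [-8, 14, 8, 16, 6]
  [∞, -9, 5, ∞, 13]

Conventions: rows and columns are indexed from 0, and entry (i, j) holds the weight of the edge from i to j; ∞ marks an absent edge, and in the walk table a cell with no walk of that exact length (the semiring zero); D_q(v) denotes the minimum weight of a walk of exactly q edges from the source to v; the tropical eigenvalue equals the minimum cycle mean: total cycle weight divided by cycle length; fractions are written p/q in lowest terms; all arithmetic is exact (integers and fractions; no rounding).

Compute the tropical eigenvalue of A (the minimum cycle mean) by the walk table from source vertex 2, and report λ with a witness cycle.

q=0: [∞, ∞, 0, ∞, ∞]
q=1: [-7, -7, 4, ∞, 18]
q=2: [-3, -3, 8, 8, -1]
q=3: [0, -10, 4, 12, 3]
q=4: [-3, -6, 8, 15, -4]
q=5: [1, -13, 1, 12, 0]
Optimal cycle mean attained by: cycle 1->4->1, total 6 + (-9), length 2.
Answer: λ = -3/2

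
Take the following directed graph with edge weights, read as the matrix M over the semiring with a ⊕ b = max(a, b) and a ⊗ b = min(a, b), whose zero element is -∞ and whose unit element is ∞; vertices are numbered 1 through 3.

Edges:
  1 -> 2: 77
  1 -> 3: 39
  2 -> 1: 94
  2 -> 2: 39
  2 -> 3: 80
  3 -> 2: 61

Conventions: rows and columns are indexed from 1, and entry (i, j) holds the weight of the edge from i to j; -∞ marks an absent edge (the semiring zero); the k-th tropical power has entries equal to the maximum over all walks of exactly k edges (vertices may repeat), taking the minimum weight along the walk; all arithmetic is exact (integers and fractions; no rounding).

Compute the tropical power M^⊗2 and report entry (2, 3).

M^⊗2:
  [77, 39, 77]
  [39, 77, 39]
  [61, 39, 61]
Key observation: the optimum is the walk 2->1->3, with weight 94 min 39 = 39.
Optimal value attained by: walk 2->1->3.
Answer: (M^⊗2)[2][3] = 39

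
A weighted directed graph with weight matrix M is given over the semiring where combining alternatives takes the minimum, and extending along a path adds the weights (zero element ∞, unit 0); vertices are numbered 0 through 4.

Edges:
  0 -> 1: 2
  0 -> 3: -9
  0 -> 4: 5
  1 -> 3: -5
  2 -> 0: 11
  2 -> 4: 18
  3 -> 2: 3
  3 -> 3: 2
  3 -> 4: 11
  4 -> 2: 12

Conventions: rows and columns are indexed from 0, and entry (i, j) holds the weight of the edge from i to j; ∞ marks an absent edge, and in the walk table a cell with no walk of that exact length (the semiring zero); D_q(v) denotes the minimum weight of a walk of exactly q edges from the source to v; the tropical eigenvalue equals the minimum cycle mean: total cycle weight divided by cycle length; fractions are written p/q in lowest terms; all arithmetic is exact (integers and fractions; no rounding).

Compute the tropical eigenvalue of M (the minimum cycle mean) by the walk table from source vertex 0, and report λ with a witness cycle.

q=0: [0, ∞, ∞, ∞, ∞]
q=1: [∞, 2, ∞, -9, 5]
q=2: [∞, ∞, -6, -7, 2]
q=3: [5, ∞, -4, -5, 4]
q=4: [7, 7, -2, -4, 6]
q=5: [9, 9, -1, -2, 7]
Optimal cycle mean attained by: cycle 0->3->2->0, total (-9) + 3 + 11, length 3.
Answer: λ = 5/3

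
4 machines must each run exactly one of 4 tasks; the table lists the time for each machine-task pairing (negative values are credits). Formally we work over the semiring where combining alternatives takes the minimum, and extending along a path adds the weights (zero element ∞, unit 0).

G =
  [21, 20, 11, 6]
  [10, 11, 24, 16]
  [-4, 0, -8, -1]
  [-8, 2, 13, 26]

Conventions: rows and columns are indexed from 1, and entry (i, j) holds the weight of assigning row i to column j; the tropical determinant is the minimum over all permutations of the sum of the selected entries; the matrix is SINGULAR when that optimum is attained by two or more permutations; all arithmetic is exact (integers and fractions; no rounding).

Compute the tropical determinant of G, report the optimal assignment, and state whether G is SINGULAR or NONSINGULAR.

σ = (1, 2, 3, 4): 21 + 11 + (-8) + 26 = 50
σ = (1, 2, 4, 3): 21 + 11 + (-1) + 13 = 44
σ = (1, 3, 2, 4): 21 + 24 + 0 + 26 = 71
σ = (1, 3, 4, 2): 21 + 24 + (-1) + 2 = 46
σ = (1, 4, 2, 3): 21 + 16 + 0 + 13 = 50
σ = (1, 4, 3, 2): 21 + 16 + (-8) + 2 = 31
σ = (2, 1, 3, 4): 20 + 10 + (-8) + 26 = 48
σ = (2, 1, 4, 3): 20 + 10 + (-1) + 13 = 42
σ = (2, 3, 1, 4): 20 + 24 + (-4) + 26 = 66
σ = (2, 3, 4, 1): 20 + 24 + (-1) + (-8) = 35
σ = (2, 4, 1, 3): 20 + 16 + (-4) + 13 = 45
σ = (2, 4, 3, 1): 20 + 16 + (-8) + (-8) = 20
σ = (3, 1, 2, 4): 11 + 10 + 0 + 26 = 47
σ = (3, 1, 4, 2): 11 + 10 + (-1) + 2 = 22
σ = (3, 2, 1, 4): 11 + 11 + (-4) + 26 = 44
σ = (3, 2, 4, 1): 11 + 11 + (-1) + (-8) = 13
σ = (3, 4, 1, 2): 11 + 16 + (-4) + 2 = 25
σ = (3, 4, 2, 1): 11 + 16 + 0 + (-8) = 19
σ = (4, 1, 2, 3): 6 + 10 + 0 + 13 = 29
σ = (4, 1, 3, 2): 6 + 10 + (-8) + 2 = 10
σ = (4, 2, 1, 3): 6 + 11 + (-4) + 13 = 26
σ = (4, 2, 3, 1): 6 + 11 + (-8) + (-8) = 1
σ = (4, 3, 1, 2): 6 + 24 + (-4) + 2 = 28
σ = (4, 3, 2, 1): 6 + 24 + 0 + (-8) = 22
Optimal value attained by: σ = (4, 2, 3, 1).
Answer: det⊕(G) = 1; verdict: NONSINGULAR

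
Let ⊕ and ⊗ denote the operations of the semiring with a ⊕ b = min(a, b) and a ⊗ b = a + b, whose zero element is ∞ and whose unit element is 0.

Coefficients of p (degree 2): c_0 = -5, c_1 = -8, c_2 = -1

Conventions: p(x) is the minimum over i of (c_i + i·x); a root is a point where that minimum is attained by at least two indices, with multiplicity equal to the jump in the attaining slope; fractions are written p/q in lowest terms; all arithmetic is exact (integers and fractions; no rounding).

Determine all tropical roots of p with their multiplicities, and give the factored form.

hull edge (i=0, c=-5) to (i=1, c=-8): slope -3, span 1
hull edge (i=1, c=-8) to (i=2, c=-1): slope 7, span 1
Factored form: p(x) = -1 ⊗ (x ⊕ (-7)) ⊗ (x ⊕ 3)
Answer: roots = -7 (mult 1), 3 (mult 1)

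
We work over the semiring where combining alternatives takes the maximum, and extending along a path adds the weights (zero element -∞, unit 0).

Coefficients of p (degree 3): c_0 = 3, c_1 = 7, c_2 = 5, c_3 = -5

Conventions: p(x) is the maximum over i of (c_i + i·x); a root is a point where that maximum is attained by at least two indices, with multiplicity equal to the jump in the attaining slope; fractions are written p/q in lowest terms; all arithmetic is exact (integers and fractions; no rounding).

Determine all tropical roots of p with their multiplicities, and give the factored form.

hull edge (i=0, c=3) to (i=1, c=7): slope 4, span 1
hull edge (i=1, c=7) to (i=2, c=5): slope -2, span 1
hull edge (i=2, c=5) to (i=3, c=-5): slope -10, span 1
Factored form: p(x) = -5 ⊗ (x ⊕ (-4)) ⊗ (x ⊕ 2) ⊗ (x ⊕ 10)
Answer: roots = -4 (mult 1), 2 (mult 1), 10 (mult 1)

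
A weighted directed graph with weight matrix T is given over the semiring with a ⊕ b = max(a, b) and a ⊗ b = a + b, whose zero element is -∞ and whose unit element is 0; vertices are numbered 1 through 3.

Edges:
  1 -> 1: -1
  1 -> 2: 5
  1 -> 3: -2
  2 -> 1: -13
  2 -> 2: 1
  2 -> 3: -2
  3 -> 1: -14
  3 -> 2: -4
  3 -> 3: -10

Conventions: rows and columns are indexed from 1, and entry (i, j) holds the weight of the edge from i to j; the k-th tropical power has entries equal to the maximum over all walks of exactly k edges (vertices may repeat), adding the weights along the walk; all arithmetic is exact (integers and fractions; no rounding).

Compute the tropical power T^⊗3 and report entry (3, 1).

T^⊗2:
  [-2, 6, 3]
  [-12, 2, -1]
  [-15, -3, -6]
T^⊗3:
  [-3, 7, 4]
  [-11, 3, 0]
  [-16, -2, -5]
Key observation: the optimum is the walk 3->1->1->1, with weight (-14) + (-1) + (-1) = -16.
Optimal value attained by: walk 3->1->1->1.
Answer: (T^⊗3)[3][1] = -16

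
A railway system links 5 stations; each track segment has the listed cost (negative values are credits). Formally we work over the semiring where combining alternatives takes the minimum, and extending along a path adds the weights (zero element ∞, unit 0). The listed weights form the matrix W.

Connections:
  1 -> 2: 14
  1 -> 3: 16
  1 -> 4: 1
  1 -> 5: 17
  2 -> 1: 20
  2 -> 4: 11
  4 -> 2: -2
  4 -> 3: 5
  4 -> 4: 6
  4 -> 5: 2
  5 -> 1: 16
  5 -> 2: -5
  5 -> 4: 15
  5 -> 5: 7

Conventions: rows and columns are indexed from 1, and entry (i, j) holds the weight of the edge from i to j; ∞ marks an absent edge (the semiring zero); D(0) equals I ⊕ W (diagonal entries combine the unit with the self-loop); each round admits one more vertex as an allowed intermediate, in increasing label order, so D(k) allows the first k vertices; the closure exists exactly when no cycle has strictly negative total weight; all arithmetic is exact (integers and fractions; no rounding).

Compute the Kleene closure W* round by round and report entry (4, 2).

D(0):
  [0, 14, 16, 1, 17]
  [20, 0, ∞, 11, ∞]
  [∞, ∞, 0, ∞, ∞]
  [∞, -2, 5, 0, 2]
  [16, -5, ∞, 15, 0]
D(1):
  [0, 14, 16, 1, 17]
  [20, 0, 36, 11, 37]
  [∞, ∞, 0, ∞, ∞]
  [∞, -2, 5, 0, 2]
  [16, -5, 32, 15, 0]
D(2):
  [0, 14, 16, 1, 17]
  [20, 0, 36, 11, 37]
  [∞, ∞, 0, ∞, ∞]
  [18, -2, 5, 0, 2]
  [15, -5, 31, 6, 0]
D(3):
  [0, 14, 16, 1, 17]
  [20, 0, 36, 11, 37]
  [∞, ∞, 0, ∞, ∞]
  [18, -2, 5, 0, 2]
  [15, -5, 31, 6, 0]
D(4):
  [0, -1, 6, 1, 3]
  [20, 0, 16, 11, 13]
  [∞, ∞, 0, ∞, ∞]
  [18, -2, 5, 0, 2]
  [15, -5, 11, 6, 0]
D(5):
  [0, -2, 6, 1, 3]
  [20, 0, 16, 11, 13]
  [∞, ∞, 0, ∞, ∞]
  [17, -3, 5, 0, 2]
  [15, -5, 11, 6, 0]
Answer: W*[4][2] = -3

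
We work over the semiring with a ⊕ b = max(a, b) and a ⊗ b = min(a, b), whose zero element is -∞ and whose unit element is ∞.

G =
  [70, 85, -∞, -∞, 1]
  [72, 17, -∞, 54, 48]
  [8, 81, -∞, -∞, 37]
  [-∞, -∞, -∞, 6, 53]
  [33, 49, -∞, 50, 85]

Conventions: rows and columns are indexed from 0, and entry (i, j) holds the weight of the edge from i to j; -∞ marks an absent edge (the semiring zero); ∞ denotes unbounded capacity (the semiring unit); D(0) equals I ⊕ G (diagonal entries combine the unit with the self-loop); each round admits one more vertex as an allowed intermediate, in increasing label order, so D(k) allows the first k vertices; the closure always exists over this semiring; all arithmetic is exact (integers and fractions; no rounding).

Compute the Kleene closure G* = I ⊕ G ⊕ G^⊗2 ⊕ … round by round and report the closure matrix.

D(0):
  [∞, 85, -∞, -∞, 1]
  [72, ∞, -∞, 54, 48]
  [8, 81, ∞, -∞, 37]
  [-∞, -∞, -∞, ∞, 53]
  [33, 49, -∞, 50, ∞]
D(1):
  [∞, 85, -∞, -∞, 1]
  [72, ∞, -∞, 54, 48]
  [8, 81, ∞, -∞, 37]
  [-∞, -∞, -∞, ∞, 53]
  [33, 49, -∞, 50, ∞]
D(2):
  [∞, 85, -∞, 54, 48]
  [72, ∞, -∞, 54, 48]
  [72, 81, ∞, 54, 48]
  [-∞, -∞, -∞, ∞, 53]
  [49, 49, -∞, 50, ∞]
D(3):
  [∞, 85, -∞, 54, 48]
  [72, ∞, -∞, 54, 48]
  [72, 81, ∞, 54, 48]
  [-∞, -∞, -∞, ∞, 53]
  [49, 49, -∞, 50, ∞]
D(4):
  [∞, 85, -∞, 54, 53]
  [72, ∞, -∞, 54, 53]
  [72, 81, ∞, 54, 53]
  [-∞, -∞, -∞, ∞, 53]
  [49, 49, -∞, 50, ∞]
D(5):
  [∞, 85, -∞, 54, 53]
  [72, ∞, -∞, 54, 53]
  [72, 81, ∞, 54, 53]
  [49, 49, -∞, ∞, 53]
  [49, 49, -∞, 50, ∞]
Answer: G* = [[∞, 85, -∞, 54, 53], [72, ∞, -∞, 54, 53], [72, 81, ∞, 54, 53], [49, 49, -∞, ∞, 53], [49, 49, -∞, 50, ∞]]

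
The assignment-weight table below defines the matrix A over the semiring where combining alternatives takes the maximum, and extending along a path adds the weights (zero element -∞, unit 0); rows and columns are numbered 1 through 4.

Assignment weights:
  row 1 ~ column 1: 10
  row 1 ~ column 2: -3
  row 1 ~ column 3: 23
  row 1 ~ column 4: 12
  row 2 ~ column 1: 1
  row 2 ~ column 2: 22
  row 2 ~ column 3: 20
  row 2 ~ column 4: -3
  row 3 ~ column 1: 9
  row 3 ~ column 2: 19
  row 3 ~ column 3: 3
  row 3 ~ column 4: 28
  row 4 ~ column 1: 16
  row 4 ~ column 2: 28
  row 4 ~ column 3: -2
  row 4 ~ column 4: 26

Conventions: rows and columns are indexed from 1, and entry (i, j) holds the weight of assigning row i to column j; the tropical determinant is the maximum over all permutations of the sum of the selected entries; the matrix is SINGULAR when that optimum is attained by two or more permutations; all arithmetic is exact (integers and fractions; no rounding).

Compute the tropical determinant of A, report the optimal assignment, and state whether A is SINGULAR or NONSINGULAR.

σ = (1, 2, 3, 4): 10 + 22 + 3 + 26 = 61
σ = (1, 2, 4, 3): 10 + 22 + 28 + (-2) = 58
σ = (1, 3, 2, 4): 10 + 20 + 19 + 26 = 75
σ = (1, 3, 4, 2): 10 + 20 + 28 + 28 = 86
σ = (1, 4, 2, 3): 10 + (-3) + 19 + (-2) = 24
σ = (1, 4, 3, 2): 10 + (-3) + 3 + 28 = 38
σ = (2, 1, 3, 4): (-3) + 1 + 3 + 26 = 27
σ = (2, 1, 4, 3): (-3) + 1 + 28 + (-2) = 24
σ = (2, 3, 1, 4): (-3) + 20 + 9 + 26 = 52
σ = (2, 3, 4, 1): (-3) + 20 + 28 + 16 = 61
σ = (2, 4, 1, 3): (-3) + (-3) + 9 + (-2) = 1
σ = (2, 4, 3, 1): (-3) + (-3) + 3 + 16 = 13
σ = (3, 1, 2, 4): 23 + 1 + 19 + 26 = 69
σ = (3, 1, 4, 2): 23 + 1 + 28 + 28 = 80
σ = (3, 2, 1, 4): 23 + 22 + 9 + 26 = 80
σ = (3, 2, 4, 1): 23 + 22 + 28 + 16 = 89
σ = (3, 4, 1, 2): 23 + (-3) + 9 + 28 = 57
σ = (3, 4, 2, 1): 23 + (-3) + 19 + 16 = 55
σ = (4, 1, 2, 3): 12 + 1 + 19 + (-2) = 30
σ = (4, 1, 3, 2): 12 + 1 + 3 + 28 = 44
σ = (4, 2, 1, 3): 12 + 22 + 9 + (-2) = 41
σ = (4, 2, 3, 1): 12 + 22 + 3 + 16 = 53
σ = (4, 3, 1, 2): 12 + 20 + 9 + 28 = 69
σ = (4, 3, 2, 1): 12 + 20 + 19 + 16 = 67
Optimal value attained by: σ = (3, 2, 4, 1).
Answer: det⊕(A) = 89; verdict: NONSINGULAR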